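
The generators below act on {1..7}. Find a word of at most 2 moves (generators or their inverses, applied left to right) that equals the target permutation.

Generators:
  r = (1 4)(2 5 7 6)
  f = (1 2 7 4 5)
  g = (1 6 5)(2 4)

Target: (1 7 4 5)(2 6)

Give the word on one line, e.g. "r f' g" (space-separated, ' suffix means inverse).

  after r': (1 4)(2 6 7 5)
  after f': (1 7 4 5)(2 6)

r' f'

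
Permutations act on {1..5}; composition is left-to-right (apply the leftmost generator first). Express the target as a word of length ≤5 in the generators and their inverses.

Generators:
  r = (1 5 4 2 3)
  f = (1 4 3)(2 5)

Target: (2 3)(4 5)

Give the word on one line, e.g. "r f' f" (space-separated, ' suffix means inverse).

  after r': (1 3 2 4 5)
  after f': (1 4 2)(3 5)
  after f': (2 3)(4 5)

r' f' f'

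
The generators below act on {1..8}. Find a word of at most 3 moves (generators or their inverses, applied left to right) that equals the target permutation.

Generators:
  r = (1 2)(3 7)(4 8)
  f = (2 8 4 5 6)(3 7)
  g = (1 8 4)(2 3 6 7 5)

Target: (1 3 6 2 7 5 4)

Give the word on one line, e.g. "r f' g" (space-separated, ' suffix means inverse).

  after f': (2 6 5 4 8)(3 7)
  after r: (1 2 6 5 8)
  after g: (1 3 6 2 7 5 4)

f' r g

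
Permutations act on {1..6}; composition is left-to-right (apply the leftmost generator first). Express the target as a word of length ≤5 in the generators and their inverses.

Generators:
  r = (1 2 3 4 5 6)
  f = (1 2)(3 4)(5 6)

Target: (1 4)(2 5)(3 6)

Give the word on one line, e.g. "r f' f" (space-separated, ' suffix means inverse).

r' f r' r' f

  after r': (1 6 5 4 3 2)
  after f: (1 5 3)
  after r': (1 4 3 6 5 2)
  after r': (1 3 5)(2 6 4)
  after f: (1 4)(2 5)(3 6)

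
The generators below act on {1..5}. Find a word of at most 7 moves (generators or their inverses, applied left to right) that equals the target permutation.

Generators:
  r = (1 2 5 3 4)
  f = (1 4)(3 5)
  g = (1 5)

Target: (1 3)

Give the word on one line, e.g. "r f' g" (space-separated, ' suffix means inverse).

  after g: (1 5)
  after r': (1 2)(3 5 4)
  after f': (1 2 4 5)
  after r: (1 5 2)(3 4)
  after r: (1 3)

g r' f' r r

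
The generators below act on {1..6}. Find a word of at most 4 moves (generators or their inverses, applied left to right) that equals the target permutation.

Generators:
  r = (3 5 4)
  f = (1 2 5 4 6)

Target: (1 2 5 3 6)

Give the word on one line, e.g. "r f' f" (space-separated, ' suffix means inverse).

  after r: (3 5 4)
  after r: (3 4 5)
  after f: (1 2 5 3 6)

r r f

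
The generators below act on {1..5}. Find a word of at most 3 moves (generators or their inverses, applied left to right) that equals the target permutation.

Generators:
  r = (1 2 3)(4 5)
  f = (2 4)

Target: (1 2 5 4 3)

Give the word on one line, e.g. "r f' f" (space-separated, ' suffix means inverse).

f' r

  after f': (2 4)
  after r: (1 2 5 4 3)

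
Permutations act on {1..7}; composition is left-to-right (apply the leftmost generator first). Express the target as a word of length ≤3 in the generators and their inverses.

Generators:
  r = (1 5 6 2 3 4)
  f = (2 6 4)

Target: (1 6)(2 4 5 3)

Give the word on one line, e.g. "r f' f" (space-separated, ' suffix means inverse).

r f' r

  after r: (1 5 6 2 3 4)
  after f': (1 5 2 3 6 4)
  after r: (1 6)(2 4 5 3)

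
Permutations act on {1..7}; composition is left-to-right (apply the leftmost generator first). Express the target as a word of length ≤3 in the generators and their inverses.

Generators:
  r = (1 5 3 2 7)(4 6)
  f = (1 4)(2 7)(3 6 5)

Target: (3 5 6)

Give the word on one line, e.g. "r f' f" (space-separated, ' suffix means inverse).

f f

  after f: (1 4)(2 7)(3 6 5)
  after f: (3 5 6)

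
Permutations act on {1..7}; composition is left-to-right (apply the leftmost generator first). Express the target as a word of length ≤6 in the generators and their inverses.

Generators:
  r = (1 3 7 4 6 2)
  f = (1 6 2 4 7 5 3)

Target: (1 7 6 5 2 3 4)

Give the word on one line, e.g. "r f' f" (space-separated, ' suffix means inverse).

f f f f

  after f: (1 6 2 4 7 5 3)
  after f: (1 2 7 3 6 4 5)
  after f: (1 4 3 2 5 6 7)
  after f: (1 7 6 5 2 3 4)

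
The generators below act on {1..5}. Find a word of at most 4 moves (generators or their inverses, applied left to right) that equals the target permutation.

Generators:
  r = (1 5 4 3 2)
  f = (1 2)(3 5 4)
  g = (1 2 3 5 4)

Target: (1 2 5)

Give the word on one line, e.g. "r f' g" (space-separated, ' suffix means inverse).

f' g' f'

  after f': (1 2)(3 4 5)
  after g': (2 4 3 5)
  after f': (1 2 5)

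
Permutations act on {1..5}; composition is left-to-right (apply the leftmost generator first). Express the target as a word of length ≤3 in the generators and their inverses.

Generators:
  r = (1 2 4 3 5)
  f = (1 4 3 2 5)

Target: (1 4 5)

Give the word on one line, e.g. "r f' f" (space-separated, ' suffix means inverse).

  after r': (1 5 3 4 2)
  after r': (1 3 2 5 4)
  after f': (1 4 5)

r' r' f'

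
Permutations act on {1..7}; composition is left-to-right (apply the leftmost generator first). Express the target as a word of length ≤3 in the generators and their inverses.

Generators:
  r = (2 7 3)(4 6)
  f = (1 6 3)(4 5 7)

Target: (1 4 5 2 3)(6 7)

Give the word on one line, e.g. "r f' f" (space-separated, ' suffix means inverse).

  after f: (1 6 3)(4 5 7)
  after r': (1 4 5 2 3)(6 7)

f r'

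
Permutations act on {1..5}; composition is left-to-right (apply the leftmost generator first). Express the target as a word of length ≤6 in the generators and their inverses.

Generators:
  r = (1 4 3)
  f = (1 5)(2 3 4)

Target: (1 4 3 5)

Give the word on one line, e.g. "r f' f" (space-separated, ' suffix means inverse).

  after f': (1 5)(2 4 3)
  after f': (2 3 4)
  after r: (1 4 2)
  after r: (1 3)(2 4)
  after f: (1 4 3 5)

f' f' r r f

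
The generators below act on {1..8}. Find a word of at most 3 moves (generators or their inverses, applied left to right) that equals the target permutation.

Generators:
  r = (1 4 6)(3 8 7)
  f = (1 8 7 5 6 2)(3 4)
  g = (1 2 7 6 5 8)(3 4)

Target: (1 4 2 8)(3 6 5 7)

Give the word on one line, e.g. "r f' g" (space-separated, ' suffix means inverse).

r g' g'

  after r: (1 4 6)(3 8 7)
  after g': (1 3 5 6 8 2)(4 7)
  after g': (1 4 2 8)(3 6 5 7)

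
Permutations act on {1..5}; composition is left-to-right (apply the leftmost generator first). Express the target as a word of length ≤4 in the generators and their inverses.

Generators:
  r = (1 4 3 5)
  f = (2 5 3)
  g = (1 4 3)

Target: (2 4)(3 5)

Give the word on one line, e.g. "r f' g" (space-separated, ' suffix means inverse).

f g f g'

  after f: (2 5 3)
  after g: (1 4 3 2 5)
  after f: (1 4 2 3 5)
  after g': (2 4)(3 5)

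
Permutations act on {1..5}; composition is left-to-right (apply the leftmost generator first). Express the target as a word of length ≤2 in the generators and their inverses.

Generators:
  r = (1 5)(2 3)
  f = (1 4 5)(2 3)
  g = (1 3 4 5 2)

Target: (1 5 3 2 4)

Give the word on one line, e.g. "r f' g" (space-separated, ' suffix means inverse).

  after g': (1 2 5 4 3)
  after g': (1 5 3 2 4)

g' g'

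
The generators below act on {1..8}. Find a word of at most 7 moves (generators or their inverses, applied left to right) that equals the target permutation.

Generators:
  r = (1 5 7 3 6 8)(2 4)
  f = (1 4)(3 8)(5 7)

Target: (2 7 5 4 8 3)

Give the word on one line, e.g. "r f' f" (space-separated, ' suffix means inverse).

f' r f' r f'

  after f': (1 4)(3 8)(5 7)
  after r: (1 2 4 5 3)(6 8)
  after f': (1 2)(3 4 7 5 8 6)
  after r: (1 4 3 2 5)
  after f': (2 7 5 4 8 3)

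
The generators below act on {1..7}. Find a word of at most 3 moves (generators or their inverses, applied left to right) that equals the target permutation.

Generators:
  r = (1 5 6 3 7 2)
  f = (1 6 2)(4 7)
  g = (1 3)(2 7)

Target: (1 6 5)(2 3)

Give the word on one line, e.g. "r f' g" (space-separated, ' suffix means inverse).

g' r'

  after g': (1 3)(2 7)
  after r': (1 6 5)(2 3)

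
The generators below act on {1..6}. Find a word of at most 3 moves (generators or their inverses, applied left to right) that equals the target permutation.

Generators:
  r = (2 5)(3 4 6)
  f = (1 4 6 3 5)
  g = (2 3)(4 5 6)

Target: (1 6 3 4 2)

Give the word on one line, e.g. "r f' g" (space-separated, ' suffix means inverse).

  after r': (2 5)(3 6 4)
  after f: (1 4 5 2)
  after r: (1 6 3 4 2)

r' f r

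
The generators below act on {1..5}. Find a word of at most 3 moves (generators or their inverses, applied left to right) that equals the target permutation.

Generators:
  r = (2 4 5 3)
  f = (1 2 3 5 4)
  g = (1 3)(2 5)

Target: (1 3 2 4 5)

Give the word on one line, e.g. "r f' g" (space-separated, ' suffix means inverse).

r' f r'

  after r': (2 3 5 4)
  after f: (1 2 5)(3 4)
  after r': (1 3 2 4 5)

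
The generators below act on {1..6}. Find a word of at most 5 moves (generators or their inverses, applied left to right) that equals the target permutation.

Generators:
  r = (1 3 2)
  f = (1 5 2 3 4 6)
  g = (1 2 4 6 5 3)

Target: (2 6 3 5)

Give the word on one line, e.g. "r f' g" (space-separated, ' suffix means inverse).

f f r' g

  after f: (1 5 2 3 4 6)
  after f: (1 2 4)(3 6 5)
  after r': (1 3 6 5)(2 4)
  after g: (2 6 3 5)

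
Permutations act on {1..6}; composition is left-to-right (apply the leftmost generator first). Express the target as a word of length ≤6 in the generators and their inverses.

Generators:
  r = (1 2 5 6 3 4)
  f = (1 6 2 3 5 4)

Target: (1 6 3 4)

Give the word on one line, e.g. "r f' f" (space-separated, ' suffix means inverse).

f r r f f

  after f: (1 6 2 3 5 4)
  after r: (1 3 6 5)(2 4)
  after r: (1 4 5 2)
  after f: (2 6)(3 5)
  after f: (1 6 3 4)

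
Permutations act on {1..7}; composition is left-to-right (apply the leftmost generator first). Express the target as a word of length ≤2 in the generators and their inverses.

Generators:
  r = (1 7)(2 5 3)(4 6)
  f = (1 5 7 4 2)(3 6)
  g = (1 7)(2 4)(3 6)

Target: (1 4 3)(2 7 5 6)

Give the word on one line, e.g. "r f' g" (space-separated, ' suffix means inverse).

  after r: (1 7)(2 5 3)(4 6)
  after f: (1 4 3)(2 7 5 6)

r f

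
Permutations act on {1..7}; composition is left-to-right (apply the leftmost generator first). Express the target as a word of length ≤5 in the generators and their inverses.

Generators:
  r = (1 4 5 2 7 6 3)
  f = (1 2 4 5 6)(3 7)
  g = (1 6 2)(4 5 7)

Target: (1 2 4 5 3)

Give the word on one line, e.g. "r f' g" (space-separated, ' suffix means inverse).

  after r': (1 3 6 7 2 5 4)
  after g: (1 3 2 7)(4 6)
  after r': (1 6)(3 5 4 7)
  after r': (1 7 6 3 4 2 5)
  after r': (1 2 4 5 3)

r' g r' r' r'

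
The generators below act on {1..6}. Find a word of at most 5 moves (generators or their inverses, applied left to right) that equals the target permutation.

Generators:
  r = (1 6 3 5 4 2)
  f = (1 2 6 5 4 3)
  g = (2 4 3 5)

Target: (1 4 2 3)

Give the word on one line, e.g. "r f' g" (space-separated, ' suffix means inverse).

f' r' r' r' r'

  after f': (1 3 4 5 6 2)
  after r': (1 6 4 3 5)
  after r': (2 4 6 5)
  after r': (1 2 5 4)(3 6)
  after r': (1 4 2 3)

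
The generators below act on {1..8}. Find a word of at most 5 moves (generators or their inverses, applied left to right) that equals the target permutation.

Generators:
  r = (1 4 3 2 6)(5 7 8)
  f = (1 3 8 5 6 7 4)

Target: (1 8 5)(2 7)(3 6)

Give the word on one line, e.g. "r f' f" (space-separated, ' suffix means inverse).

  after r: (1 4 3 2 6)(5 7 8)
  after f': (1 7 3 2 5 6 4)
  after r: (1 8 5)(2 7)(3 6)

r f' r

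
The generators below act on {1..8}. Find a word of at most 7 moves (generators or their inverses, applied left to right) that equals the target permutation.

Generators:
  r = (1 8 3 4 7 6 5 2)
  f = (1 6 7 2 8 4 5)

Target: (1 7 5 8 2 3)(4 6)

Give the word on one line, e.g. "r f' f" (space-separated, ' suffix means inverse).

  after f': (1 5 4 8 2 7 6)
  after f': (1 4 2 6 5 8 7)
  after r: (1 7 8 6 2 5 3 4)
  after f': (1 6 7 2 4 5 3 8)
  after r': (1 7 5 8 2 3)(4 6)

f' f' r f' r'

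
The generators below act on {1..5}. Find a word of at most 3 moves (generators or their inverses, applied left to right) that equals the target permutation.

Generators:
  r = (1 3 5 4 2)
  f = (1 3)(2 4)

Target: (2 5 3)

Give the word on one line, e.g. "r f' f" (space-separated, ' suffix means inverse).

  after f': (1 3)(2 4)
  after r': (2 5 3)

f' r'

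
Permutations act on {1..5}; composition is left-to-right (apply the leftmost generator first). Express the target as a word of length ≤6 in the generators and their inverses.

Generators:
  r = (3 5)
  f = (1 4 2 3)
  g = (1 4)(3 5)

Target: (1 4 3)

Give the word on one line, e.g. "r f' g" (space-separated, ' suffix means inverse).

  after g': (1 4)(3 5)
  after f': (2 4 3 5)
  after r': (2 4 5)
  after f: (1 4 5 3)
  after r': (1 4 3)

g' f' r' f r'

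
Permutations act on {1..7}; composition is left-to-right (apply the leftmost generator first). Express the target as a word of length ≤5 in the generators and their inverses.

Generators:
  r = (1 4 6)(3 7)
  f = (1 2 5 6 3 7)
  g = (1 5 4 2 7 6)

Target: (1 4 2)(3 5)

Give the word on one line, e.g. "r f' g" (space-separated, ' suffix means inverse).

  after f: (1 2 5 6 3 7)
  after f: (1 5 3)(2 6 7)
  after g: (1 4 2)(3 5)

f f g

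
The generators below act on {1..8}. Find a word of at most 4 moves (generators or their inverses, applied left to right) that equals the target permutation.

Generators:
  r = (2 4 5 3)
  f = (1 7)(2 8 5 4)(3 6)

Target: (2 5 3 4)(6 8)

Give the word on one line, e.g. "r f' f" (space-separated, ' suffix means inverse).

r f' r' f'

  after r: (2 4 5 3)
  after f': (1 7)(2 5 6 3 4 8)
  after r': (1 7)(2 4 8 3)(5 6)
  after f': (2 5 3 4)(6 8)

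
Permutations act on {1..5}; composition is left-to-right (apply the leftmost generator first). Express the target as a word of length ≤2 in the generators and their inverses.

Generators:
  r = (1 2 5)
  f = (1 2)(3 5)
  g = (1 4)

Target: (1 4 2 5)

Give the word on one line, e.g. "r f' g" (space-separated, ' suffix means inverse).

  after g': (1 4)
  after r: (1 4 2 5)

g' r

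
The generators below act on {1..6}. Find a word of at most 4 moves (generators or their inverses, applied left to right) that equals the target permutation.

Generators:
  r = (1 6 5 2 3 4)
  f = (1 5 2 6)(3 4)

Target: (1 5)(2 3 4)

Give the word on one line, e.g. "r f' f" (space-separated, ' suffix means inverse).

  after r: (1 6 5 2 3 4)
  after f': (1 2 4 6)
  after f': (1 5)(2 3 4)

r f' f'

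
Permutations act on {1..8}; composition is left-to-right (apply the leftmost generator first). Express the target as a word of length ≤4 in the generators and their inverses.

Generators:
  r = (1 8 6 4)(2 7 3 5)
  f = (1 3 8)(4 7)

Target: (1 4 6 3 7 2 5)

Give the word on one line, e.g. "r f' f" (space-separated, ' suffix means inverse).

r' f f

  after r': (1 4 6 8)(2 5 3 7)
  after f: (1 7 2 5 8 3 4 6)
  after f: (1 4 6 3 7 2 5)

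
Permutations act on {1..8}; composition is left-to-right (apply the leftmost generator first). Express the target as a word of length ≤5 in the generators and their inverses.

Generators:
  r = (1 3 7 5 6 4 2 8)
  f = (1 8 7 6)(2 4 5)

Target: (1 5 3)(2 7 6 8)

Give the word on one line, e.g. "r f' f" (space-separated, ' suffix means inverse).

r' r' f'

  after r': (1 8 2 4 6 5 7 3)
  after r': (1 2 6 7)(3 8 4 5)
  after f': (1 5 3)(2 7 6 8)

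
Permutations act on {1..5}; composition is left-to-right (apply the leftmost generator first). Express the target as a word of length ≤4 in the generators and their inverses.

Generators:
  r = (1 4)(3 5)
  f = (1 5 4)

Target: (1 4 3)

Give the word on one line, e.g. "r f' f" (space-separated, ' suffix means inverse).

  after f: (1 5 4)
  after f: (1 4 5)
  after r: (3 5 4)
  after f': (1 4 3)

f f r f'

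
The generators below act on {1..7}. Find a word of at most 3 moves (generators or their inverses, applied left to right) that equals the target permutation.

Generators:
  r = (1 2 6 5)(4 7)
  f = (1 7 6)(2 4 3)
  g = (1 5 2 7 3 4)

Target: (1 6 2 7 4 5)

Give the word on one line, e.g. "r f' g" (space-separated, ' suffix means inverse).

  after f: (1 7 6)(2 4 3)
  after f: (1 6 7)(2 3 4)
  after g': (1 6 2 7 4 5)

f f g'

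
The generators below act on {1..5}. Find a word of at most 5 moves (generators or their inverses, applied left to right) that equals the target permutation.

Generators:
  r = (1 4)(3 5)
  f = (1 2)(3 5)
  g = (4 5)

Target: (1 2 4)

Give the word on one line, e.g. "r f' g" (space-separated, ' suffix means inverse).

f g' g' r

  after f: (1 2)(3 5)
  after g': (1 2)(3 4 5)
  after g': (1 2)(3 5)
  after r: (1 2 4)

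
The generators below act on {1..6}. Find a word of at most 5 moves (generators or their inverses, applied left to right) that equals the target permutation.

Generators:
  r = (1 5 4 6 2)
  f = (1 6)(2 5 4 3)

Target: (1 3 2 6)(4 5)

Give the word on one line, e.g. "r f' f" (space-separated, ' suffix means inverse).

r f r r f'

  after r: (1 5 4 6 2)
  after f: (1 4)(2 6 5 3)
  after r: (1 6 4 5 3)
  after r: (1 2)(3 5)
  after f': (1 3 2 6)(4 5)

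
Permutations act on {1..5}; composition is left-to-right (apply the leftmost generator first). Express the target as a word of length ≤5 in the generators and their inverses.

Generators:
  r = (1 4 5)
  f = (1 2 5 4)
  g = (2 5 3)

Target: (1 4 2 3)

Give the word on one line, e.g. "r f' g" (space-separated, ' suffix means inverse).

g' r' f

  after g': (2 3 5)
  after r': (1 5 2 3 4)
  after f: (1 4 2 3)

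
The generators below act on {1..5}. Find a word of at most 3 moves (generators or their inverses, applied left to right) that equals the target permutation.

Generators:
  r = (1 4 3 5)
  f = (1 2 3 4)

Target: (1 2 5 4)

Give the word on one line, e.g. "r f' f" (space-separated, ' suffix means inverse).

  after f': (1 4 3 2)
  after r': (2 5 3)
  after f: (1 2 5 4)

f' r' f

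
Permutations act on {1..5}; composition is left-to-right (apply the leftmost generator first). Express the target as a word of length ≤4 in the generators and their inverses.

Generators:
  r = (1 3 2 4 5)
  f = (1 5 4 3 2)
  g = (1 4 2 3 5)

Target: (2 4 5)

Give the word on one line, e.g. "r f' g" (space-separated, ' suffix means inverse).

f' r g'

  after f': (1 2 3 4 5)
  after r: (1 4)(3 5)
  after g': (2 4 5)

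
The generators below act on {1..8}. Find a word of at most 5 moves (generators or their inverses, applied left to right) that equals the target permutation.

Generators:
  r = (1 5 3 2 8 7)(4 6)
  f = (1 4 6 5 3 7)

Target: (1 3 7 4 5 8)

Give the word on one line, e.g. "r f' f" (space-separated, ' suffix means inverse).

  after r: (1 5 3 2 8 7)(4 6)
  after r: (1 3 8)(2 7 5)
  after f': (1 5 2 3 8 7 6 4)
  after r: (1 3 7 4 5 8)

r r f' r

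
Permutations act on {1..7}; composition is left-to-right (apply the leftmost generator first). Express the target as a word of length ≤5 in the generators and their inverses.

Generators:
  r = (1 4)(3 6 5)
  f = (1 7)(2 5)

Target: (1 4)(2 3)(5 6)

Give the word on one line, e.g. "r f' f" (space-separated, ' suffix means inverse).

f' r r f' r'

  after f': (1 7)(2 5)
  after r: (1 7 4)(2 3 6 5)
  after r: (1 7)(2 6 3 5)
  after f': (2 6 3)
  after r': (1 4)(2 3)(5 6)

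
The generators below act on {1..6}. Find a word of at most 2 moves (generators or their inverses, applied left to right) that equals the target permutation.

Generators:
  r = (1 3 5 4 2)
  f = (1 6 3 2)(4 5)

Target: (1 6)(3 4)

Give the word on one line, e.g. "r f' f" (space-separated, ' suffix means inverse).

  after f: (1 6 3 2)(4 5)
  after r': (1 6)(3 4)

f r'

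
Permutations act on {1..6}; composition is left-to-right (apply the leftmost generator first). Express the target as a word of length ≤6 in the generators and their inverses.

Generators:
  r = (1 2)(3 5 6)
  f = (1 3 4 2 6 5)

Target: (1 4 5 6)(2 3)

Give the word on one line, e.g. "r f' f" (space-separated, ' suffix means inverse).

f f r r

  after f: (1 3 4 2 6 5)
  after f: (1 4 6)(2 5 3)
  after r: (1 4 3)(2 6)
  after r: (1 4 5 6)(2 3)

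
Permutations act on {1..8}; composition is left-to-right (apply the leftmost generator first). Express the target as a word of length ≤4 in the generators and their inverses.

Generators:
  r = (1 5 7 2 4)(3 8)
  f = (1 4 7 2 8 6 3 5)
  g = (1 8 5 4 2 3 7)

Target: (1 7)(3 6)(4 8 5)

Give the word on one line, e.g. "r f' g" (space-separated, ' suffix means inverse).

r' f

  after r': (1 4 2 7 5)(3 8)
  after f: (1 7)(3 6)(4 8 5)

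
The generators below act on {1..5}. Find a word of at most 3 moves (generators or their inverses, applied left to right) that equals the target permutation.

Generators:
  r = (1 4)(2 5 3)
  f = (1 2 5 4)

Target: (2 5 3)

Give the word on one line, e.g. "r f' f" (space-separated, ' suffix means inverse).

  after r': (1 4)(2 3 5)
  after r': (2 5 3)

r' r'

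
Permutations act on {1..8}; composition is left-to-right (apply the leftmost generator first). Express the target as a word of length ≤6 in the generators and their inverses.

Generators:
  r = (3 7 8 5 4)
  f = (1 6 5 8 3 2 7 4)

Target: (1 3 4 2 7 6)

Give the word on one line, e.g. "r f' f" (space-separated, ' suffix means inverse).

  after r: (3 7 8 5 4)
  after r: (3 8 4 7 5)
  after f': (1 4 2 3 5 8 7 6)
  after r: (1 3 4 2 7 6)

r r f' r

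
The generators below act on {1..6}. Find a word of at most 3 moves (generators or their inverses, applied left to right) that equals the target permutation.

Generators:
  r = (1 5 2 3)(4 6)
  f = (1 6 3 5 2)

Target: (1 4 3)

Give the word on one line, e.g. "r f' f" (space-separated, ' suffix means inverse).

r' f' r'

  after r': (1 3 2 5)(4 6)
  after f': (1 6 4)(2 3 5)
  after r': (1 4 3)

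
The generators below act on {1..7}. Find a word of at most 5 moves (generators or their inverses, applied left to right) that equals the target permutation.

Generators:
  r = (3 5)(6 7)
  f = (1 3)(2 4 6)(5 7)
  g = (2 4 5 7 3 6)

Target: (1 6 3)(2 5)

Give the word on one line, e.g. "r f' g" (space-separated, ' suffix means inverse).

  after f': (1 3)(2 6 4)(5 7)
  after r': (1 5 6 4 2 7 3)
  after g: (1 7 6 5 2 3)
  after r: (1 6 3)(2 5)

f' r' g r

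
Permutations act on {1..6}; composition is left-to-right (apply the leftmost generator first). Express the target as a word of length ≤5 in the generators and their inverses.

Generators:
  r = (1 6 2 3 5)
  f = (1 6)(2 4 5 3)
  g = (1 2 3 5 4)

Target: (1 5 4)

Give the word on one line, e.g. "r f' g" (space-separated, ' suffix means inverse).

g' r' f' g g

  after g': (1 4 5 3 2)
  after r': (1 4 3 6)(2 5)
  after f': (1 2 4 5 3)
  after g: (1 3 2)
  after g: (1 5 4)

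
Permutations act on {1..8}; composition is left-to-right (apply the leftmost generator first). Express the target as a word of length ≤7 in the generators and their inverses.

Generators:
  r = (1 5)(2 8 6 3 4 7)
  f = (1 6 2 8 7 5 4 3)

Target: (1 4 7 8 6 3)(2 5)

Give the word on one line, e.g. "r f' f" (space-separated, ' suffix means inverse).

  after f: (1 6 2 8 7 5 4 3)
  after r': (1 8 4 6 7)(3 5)
  after f: (1 7 6 5)(2 8 3 4)
  after f: (1 5 6 4 8)(2 7)
  after f: (1 4 7 8 6 3)(2 5)

f r' f f f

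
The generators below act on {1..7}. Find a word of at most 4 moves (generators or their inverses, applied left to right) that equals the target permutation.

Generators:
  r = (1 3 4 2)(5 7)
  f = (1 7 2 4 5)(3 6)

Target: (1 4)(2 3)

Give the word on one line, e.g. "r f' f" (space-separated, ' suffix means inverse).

  after r': (1 2 4 3)(5 7)
  after r': (1 4)(2 3)

r' r'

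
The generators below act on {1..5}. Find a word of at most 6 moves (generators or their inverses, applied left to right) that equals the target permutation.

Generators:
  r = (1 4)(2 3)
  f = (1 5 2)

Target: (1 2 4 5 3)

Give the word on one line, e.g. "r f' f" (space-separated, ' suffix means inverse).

  after f: (1 5 2)
  after r': (1 5 3 2 4)
  after f: (1 2 4 5 3)
  after r: (1 3 4 5 2)
  after r: (1 2 4 5 3)

f r' f r r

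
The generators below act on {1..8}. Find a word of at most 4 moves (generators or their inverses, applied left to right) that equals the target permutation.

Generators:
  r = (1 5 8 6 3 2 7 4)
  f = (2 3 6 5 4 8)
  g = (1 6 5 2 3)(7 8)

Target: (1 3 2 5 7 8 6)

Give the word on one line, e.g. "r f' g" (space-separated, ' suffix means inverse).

g f g' r

  after g: (1 6 5 2 3)(7 8)
  after f: (1 5 3)(2 6 4 8 7)
  after g': (1 6 4 7 5 2)
  after r: (1 3 2 5 7 8 6)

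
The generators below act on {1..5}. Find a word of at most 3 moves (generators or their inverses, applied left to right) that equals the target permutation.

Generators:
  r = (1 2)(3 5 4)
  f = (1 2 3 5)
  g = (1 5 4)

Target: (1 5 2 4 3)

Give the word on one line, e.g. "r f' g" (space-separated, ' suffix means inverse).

f r g

  after f: (1 2 3 5)
  after r: (2 5)(3 4)
  after g: (1 5 2 4 3)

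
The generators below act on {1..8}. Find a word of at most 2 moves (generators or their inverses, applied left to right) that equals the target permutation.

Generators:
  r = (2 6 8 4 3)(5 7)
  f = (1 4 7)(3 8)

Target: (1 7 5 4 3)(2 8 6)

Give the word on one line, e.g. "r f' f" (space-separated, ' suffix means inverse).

r' f'

  after r': (2 3 4 8 6)(5 7)
  after f': (1 7 5 4 3)(2 8 6)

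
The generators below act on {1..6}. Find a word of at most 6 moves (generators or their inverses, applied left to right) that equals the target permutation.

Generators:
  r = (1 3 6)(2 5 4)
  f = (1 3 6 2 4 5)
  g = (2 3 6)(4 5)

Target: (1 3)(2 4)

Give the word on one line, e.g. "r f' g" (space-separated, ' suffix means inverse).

r g r f

  after r: (1 3 6)(2 5 4)
  after g: (1 6)(2 4 3)
  after r: (3 5 4 6)
  after f: (1 3)(2 4)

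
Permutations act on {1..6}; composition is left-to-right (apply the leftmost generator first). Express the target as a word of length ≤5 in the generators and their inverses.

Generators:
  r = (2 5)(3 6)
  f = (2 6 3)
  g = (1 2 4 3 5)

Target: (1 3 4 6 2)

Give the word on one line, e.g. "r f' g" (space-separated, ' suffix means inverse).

g' f r' f'

  after g': (1 5 3 4 2)
  after f: (1 5 2)(3 4 6)
  after r': (1 2)(3 4)
  after f': (1 3 4 6 2)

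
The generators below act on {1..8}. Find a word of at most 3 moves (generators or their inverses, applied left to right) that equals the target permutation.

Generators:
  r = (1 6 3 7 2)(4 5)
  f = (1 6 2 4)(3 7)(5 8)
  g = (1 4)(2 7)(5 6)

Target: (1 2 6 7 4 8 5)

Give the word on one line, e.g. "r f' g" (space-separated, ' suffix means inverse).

  after r: (1 6 3 7 2)(4 5)
  after f: (1 2 6 7 4 8 5)

r f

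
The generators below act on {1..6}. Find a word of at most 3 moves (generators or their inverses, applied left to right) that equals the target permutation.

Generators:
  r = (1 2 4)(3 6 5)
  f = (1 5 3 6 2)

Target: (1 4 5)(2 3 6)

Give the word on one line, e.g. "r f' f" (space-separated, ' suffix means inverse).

  after r': (1 4 2)(3 5 6)
  after f: (1 4)(2 5)
  after f: (1 4 5)(2 3 6)

r' f f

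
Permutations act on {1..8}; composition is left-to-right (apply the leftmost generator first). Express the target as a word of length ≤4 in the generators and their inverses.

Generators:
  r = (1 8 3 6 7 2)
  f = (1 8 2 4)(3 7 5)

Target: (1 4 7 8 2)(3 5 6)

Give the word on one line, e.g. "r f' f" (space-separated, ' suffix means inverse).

  after f': (1 4 2 8)(3 5 7)
  after r': (1 4 7 8 2)(3 5 6)

f' r'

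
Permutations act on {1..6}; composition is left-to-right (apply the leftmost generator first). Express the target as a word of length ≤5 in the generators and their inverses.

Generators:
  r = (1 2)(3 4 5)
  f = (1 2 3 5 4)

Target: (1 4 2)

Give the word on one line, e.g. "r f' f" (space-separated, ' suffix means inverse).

  after r: (1 2)(3 4 5)
  after r: (3 5 4)
  after f': (1 4 2)

r r f'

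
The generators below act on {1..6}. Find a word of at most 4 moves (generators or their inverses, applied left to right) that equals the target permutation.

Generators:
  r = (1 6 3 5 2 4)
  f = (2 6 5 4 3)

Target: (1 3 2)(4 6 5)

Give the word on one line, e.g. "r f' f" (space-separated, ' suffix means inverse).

r r

  after r: (1 6 3 5 2 4)
  after r: (1 3 2)(4 6 5)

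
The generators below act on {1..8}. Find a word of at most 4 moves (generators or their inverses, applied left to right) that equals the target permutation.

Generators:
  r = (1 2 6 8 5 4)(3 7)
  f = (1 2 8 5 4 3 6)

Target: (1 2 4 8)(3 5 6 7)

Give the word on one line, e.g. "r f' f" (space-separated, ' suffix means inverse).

f' r'

  after f': (1 6 3 4 5 8 2)
  after r': (1 2 4 8)(3 5 6 7)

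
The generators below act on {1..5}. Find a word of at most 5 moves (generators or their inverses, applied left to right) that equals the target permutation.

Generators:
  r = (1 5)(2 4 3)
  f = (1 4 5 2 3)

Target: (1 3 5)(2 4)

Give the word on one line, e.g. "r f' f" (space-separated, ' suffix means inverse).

  after f: (1 4 5 2 3)
  after f: (1 5 3 4 2)
  after r': (2 5 4 3)
  after f': (1 3 5)(2 4)

f f r' f'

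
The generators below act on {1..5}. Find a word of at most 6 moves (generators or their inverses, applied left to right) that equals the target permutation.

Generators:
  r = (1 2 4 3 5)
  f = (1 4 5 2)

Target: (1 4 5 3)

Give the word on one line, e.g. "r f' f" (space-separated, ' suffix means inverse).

  after r': (1 5 3 4 2)
  after f: (1 2 4)(3 5)
  after f: (2 5 3)
  after f: (1 4 5 3)

r' f f f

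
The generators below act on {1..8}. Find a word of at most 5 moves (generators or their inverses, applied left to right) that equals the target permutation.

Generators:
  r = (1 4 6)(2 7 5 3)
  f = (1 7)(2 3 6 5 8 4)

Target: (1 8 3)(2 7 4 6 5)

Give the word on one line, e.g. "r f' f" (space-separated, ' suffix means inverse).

r' f f r'

  after r': (1 6 4)(2 3 5 7)
  after f: (1 5)(2 6)(3 8 4 7)
  after f: (1 8 2 5 7 6 3 4)
  after r': (1 8 3)(2 7 4 6 5)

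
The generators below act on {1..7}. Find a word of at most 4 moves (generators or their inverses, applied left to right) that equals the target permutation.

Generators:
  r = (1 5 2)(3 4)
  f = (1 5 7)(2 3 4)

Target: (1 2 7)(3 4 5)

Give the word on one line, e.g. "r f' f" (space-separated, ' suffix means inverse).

  after r: (1 5 2)(3 4)
  after f': (2 7 5 4)
  after r': (1 2 7)(3 4 5)

r f' r'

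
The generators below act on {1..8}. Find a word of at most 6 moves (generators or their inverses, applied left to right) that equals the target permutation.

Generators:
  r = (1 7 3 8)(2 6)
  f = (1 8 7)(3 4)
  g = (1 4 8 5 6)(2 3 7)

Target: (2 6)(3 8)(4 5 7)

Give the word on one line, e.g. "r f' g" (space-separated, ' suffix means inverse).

g f' g' g' f

  after g: (1 4 8 5 6)(2 3 7)
  after f': (1 3 8 5 6 7 2 4)
  after g': (1 2)(3 4 6)
  after g': (1 7 3)(2 6)(4 5 8)
  after f: (2 6)(3 8)(4 5 7)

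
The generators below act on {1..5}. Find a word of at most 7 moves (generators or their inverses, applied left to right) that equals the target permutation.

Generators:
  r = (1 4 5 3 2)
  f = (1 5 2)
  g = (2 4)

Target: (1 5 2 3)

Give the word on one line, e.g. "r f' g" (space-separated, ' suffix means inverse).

  after f': (1 2 5)
  after r': (1 3 5 2 4)
  after f: (1 3 2 4 5)
  after g: (1 3 4 5)
  after r': (1 5 2 3)

f' r' f g r'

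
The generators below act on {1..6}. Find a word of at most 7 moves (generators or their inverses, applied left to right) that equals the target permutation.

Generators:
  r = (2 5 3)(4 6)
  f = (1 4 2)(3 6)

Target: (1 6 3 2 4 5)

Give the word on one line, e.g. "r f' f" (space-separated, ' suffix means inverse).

r f r' f f

  after r: (2 5 3)(4 6)
  after f: (1 4 3)(2 5 6)
  after r': (1 6 3)(4 5)
  after f: (1 3 4 5 2)
  after f: (1 6 3 2 4 5)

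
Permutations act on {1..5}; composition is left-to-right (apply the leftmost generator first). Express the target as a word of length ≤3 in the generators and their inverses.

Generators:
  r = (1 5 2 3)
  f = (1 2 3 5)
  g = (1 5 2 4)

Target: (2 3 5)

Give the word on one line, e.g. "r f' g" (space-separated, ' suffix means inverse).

  after f': (1 5 3 2)
  after r': (2 3 5)

f' r'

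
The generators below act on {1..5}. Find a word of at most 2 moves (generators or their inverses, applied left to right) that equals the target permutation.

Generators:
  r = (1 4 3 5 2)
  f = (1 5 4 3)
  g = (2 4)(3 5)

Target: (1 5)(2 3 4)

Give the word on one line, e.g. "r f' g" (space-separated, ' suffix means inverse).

g' f

  after g': (2 4)(3 5)
  after f: (1 5)(2 3 4)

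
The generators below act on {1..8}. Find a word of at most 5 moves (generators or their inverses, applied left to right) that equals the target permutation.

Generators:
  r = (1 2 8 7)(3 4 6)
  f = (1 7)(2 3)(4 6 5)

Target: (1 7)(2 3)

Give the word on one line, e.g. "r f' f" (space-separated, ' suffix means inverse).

f f f

  after f: (1 7)(2 3)(4 6 5)
  after f: (4 5 6)
  after f: (1 7)(2 3)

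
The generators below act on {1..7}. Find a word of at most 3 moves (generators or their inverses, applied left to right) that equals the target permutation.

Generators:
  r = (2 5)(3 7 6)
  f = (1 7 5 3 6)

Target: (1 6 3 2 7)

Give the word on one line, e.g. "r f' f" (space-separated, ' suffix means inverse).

r f r

  after r: (2 5)(3 7 6)
  after f: (1 7)(2 3 5)
  after r: (1 6 3 2 7)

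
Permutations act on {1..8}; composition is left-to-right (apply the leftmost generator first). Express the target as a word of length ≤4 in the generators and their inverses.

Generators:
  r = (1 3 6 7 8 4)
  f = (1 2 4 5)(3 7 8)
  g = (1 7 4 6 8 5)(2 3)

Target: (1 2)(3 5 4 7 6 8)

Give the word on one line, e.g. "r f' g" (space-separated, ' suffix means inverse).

  after r': (1 4 8 7 6 3)
  after f': (1 2)(3 5 4 7 6 8)

r' f'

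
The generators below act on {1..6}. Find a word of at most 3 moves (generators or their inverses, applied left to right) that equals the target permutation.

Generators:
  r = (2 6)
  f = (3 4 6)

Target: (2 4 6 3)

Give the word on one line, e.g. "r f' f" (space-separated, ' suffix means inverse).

f' r' f'

  after f': (3 6 4)
  after r': (2 6 4 3)
  after f': (2 4 6 3)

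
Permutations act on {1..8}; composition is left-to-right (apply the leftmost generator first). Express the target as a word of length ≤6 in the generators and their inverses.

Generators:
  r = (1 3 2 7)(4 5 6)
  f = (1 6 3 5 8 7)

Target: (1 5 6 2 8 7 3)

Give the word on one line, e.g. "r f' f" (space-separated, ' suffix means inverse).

r' f f r'

  after r': (1 7 2 3)(4 6 5)
  after f: (2 5 4 3 6 8 7)
  after f: (1 6 7 2 8)(4 5)
  after r': (1 5 6 2 8 7 3)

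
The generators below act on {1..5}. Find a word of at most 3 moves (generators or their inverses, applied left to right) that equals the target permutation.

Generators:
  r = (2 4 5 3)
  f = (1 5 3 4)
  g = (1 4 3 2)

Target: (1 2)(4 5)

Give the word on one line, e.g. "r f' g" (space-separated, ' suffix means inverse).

g r'

  after g: (1 4 3 2)
  after r': (1 2)(4 5)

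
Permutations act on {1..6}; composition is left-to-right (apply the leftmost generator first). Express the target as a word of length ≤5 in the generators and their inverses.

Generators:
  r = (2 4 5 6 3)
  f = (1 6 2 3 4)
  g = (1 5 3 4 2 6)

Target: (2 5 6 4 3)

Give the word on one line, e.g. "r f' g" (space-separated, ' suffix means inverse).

g f f g'

  after g: (1 5 3 4 2 6)
  after f: (1 5 4 3)
  after f: (1 5)(2 3 6)
  after g': (2 5 6 4 3)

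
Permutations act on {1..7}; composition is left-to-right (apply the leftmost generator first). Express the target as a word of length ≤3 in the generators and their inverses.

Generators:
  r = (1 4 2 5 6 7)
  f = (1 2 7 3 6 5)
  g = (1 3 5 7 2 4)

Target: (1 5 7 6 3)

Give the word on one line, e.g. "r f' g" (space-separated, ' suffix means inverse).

  after r': (1 7 6 5 2 4)
  after g': (1 5 7 6 3)

r' g'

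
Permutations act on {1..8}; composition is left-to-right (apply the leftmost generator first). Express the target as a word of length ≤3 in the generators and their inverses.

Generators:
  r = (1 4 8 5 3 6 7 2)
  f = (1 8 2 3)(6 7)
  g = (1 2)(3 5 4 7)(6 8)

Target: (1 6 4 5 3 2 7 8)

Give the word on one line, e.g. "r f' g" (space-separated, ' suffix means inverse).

f g'

  after f: (1 8 2 3)(6 7)
  after g': (1 6 4 5 3 2 7 8)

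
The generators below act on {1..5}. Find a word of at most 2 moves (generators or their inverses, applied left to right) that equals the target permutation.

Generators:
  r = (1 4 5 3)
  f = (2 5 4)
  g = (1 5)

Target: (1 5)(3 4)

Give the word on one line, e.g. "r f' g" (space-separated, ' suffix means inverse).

r' r'

  after r': (1 3 5 4)
  after r': (1 5)(3 4)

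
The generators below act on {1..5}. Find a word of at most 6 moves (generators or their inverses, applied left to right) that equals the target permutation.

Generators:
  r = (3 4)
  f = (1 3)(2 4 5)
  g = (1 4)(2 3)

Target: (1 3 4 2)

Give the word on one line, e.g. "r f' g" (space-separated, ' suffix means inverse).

f' g f g f'

  after f': (1 3)(2 5 4)
  after g: (1 2 5)(3 4)
  after f: (1 4)(3 5)
  after g: (2 3 5)
  after f': (1 3 4 2)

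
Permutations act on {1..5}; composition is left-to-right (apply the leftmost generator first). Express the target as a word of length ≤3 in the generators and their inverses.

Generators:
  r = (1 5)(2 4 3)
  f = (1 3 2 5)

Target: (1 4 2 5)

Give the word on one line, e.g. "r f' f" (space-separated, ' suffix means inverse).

  after r': (1 5)(2 3 4)
  after f': (1 2)(3 4)
  after r: (1 4 2 5)

r' f' r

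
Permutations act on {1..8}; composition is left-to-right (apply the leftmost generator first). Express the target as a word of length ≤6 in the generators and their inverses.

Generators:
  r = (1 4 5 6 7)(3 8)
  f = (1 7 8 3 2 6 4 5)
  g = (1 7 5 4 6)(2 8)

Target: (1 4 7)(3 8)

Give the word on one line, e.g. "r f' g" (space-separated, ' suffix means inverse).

  after r': (1 7 6 5 4)(3 8)
  after g': (2 8 3)(4 6 7)
  after r: (1 4 7 5 6)(2 3)
  after r: (1 5 7 6 4)(2 8 3)
  after g: (1 4 7)(3 8)

r' g' r r g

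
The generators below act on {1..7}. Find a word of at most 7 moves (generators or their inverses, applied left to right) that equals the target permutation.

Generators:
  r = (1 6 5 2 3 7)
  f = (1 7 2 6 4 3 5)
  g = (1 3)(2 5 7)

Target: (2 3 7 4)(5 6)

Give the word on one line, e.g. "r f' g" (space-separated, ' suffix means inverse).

f f g' g' f

  after f: (1 7 2 6 4 3 5)
  after f: (1 2 4 5 7 6 3)
  after g': (1 7 6)(2 4)
  after g': (1 5 2 4 7 6 3)
  after f: (2 3 7 4)(5 6)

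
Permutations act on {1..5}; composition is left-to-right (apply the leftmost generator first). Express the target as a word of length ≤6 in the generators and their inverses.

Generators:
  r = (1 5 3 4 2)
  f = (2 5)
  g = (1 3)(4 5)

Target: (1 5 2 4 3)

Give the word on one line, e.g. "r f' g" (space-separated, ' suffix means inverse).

r g f' r f

  after r: (1 5 3 4 2)
  after g: (1 4 2 3 5)
  after f': (1 4 5)(2 3)
  after r: (1 2 4 3)
  after f: (1 5 2 4 3)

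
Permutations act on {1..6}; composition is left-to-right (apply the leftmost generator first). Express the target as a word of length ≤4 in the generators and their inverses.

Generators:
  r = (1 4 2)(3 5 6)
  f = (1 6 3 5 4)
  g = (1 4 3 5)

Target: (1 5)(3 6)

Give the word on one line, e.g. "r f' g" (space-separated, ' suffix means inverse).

g' g' f

  after g': (1 5 3 4)
  after g': (1 3)(4 5)
  after f: (1 5)(3 6)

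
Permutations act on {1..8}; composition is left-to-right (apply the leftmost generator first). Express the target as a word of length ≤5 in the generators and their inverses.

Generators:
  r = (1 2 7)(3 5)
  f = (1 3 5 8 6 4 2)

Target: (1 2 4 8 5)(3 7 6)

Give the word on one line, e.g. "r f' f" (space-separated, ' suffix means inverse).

  after r': (1 7 2)(3 5)
  after f': (1 7 4 6 8 5)
  after f': (1 7 6 5 2 4 8 3)
  after r': (1 2 4 8 5)(3 7 6)

r' f' f' r'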